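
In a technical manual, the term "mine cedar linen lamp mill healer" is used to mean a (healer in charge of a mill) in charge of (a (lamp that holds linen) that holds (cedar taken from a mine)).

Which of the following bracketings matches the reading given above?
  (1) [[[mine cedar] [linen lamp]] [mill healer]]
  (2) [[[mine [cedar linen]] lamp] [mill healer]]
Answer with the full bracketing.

The paraphrase's head is the "healer" part ("mill healer"); its modifier is "mine cedar linen lamp".
That top-level split, carried through the inner groups, gives [[[mine cedar] [linen lamp]] [mill healer]].

[[[mine cedar] [linen lamp]] [mill healer]]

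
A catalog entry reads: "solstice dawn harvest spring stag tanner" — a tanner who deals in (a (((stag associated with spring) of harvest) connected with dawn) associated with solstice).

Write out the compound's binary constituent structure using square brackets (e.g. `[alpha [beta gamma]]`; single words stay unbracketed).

The outermost head in the paraphrase is "tanner", modified by "solstice dawn harvest spring stag".
"solstice dawn harvest spring stag" → head "stag" (specifically "dawn harvest spring stag"), modifier "solstice".
"dawn harvest spring stag" → head "stag" (specifically "harvest spring stag"), modifier "dawn".
"harvest spring stag" → head "stag" (specifically "spring stag"), modifier "harvest".
"spring stag" → head "stag", modifier "spring".
So the structure is [[solstice [dawn [harvest [spring stag]]]] tanner].

[[solstice [dawn [harvest [spring stag]]]] tanner]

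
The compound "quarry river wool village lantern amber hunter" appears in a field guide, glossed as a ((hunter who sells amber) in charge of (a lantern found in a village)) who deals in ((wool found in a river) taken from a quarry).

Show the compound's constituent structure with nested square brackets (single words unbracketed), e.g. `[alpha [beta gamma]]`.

Whole compound: head "hunter" (specifically "village lantern amber hunter"), modifier "quarry river wool".
Inside "quarry river wool": head "wool" (specifically "river wool"), modifier "quarry".
Inside "river wool": head "wool", modifier "river".
Inside "village lantern amber hunter": head "hunter" (specifically "amber hunter"), modifier "village lantern".
Inside "village lantern": head "lantern", modifier "village".
Inside "amber hunter": head "hunter", modifier "amber".
Assembled: [[quarry [river wool]] [[village lantern] [amber hunter]]].

[[quarry [river wool]] [[village lantern] [amber hunter]]]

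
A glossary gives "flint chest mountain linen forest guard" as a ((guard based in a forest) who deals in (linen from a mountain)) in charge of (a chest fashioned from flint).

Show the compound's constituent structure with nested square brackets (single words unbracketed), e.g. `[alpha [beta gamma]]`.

[[flint chest] [[mountain linen] [forest guard]]]

Whole compound: head "guard" (specifically "mountain linen forest guard"), modifier "flint chest".
"flint chest" → head "chest", modifier "flint".
"mountain linen forest guard" → head "guard" (specifically "forest guard"), modifier "mountain linen".
"mountain linen" → head "linen", modifier "mountain".
"forest guard" → head "guard", modifier "forest".
So the structure is [[flint chest] [[mountain linen] [forest guard]]].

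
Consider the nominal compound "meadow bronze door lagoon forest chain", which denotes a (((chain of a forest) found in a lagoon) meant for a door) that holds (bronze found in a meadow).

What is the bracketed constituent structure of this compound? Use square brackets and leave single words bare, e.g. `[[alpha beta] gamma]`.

Overall it is a kind of chain (specifically "door lagoon forest chain"); the modifier is "meadow bronze".
Inside "meadow bronze": head "bronze", modifier "meadow".
Inside "door lagoon forest chain": head "chain" (specifically "lagoon forest chain"), modifier "door".
Inside "lagoon forest chain": head "chain" (specifically "forest chain"), modifier "lagoon".
Inside "forest chain": head "chain", modifier "forest".
So the structure is [[meadow bronze] [door [lagoon [forest chain]]]].

[[meadow bronze] [door [lagoon [forest chain]]]]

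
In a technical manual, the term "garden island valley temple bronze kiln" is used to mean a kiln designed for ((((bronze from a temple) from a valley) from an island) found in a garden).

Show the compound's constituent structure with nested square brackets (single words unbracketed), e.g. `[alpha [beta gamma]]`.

[[garden [island [valley [temple bronze]]]] kiln]

Overall it is a kind of kiln; the modifier is "garden island valley temple bronze".
Inside "garden island valley temple bronze": head "bronze" (specifically "island valley temple bronze"), modifier "garden".
Inside "island valley temple bronze": head "bronze" (specifically "valley temple bronze"), modifier "island".
Inside "valley temple bronze": head "bronze" (specifically "temple bronze"), modifier "valley".
Inside "temple bronze": head "bronze", modifier "temple".
Assembled: [[garden [island [valley [temple bronze]]]] kiln].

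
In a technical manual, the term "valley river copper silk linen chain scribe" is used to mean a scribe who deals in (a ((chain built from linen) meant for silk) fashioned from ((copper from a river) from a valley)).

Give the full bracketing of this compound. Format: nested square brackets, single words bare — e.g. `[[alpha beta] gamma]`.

[[[valley [river copper]] [silk [linen chain]]] scribe]

The outermost head in the paraphrase is "scribe", modified by "valley river copper silk linen chain".
Inside "valley river copper silk linen chain": head "chain" (specifically "silk linen chain"), modifier "valley river copper".
Inside "valley river copper": head "copper" (specifically "river copper"), modifier "valley".
Inside "river copper": head "copper", modifier "river".
Inside "silk linen chain": head "chain" (specifically "linen chain"), modifier "silk".
Inside "linen chain": head "chain", modifier "linen".
Putting it together: [[[valley [river copper]] [silk [linen chain]]] scribe].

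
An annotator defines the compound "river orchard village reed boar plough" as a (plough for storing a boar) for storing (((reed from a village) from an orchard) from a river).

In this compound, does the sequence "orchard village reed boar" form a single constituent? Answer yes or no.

no

The top-level split is [river orchard village reed] [boar plough]; the full structure is [[river [orchard [village reed]]] [boar plough]].
"orchard village reed boar" straddles a constituent boundary, so it is not a single unit.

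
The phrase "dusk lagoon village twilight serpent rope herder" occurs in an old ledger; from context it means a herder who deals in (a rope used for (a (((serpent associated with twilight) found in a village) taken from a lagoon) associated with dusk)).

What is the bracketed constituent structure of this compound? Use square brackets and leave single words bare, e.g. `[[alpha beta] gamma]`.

[[[dusk [lagoon [village [twilight serpent]]]] rope] herder]

Whole compound: head "herder", modifier "dusk lagoon village twilight serpent rope".
Within "dusk lagoon village twilight serpent rope", the head is "rope" and the modifier is "dusk lagoon village twilight serpent".
Within "dusk lagoon village twilight serpent", the head is "serpent" (specifically "lagoon village twilight serpent") and the modifier is "dusk".
Within "lagoon village twilight serpent", the head is "serpent" (specifically "village twilight serpent") and the modifier is "lagoon".
Within "village twilight serpent", the head is "serpent" (specifically "twilight serpent") and the modifier is "village".
Within "twilight serpent", the head is "serpent" and the modifier is "twilight".
Putting it together: [[[dusk [lagoon [village [twilight serpent]]]] rope] herder].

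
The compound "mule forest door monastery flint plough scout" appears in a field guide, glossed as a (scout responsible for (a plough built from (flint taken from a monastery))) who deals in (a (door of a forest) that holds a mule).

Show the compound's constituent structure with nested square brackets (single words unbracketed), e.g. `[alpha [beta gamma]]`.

[[mule [forest door]] [[[monastery flint] plough] scout]]

The outermost head in the paraphrase is "scout" (specifically "monastery flint plough scout"), modified by "mule forest door".
"mule forest door" → head "door" (specifically "forest door"), modifier "mule".
"forest door" → head "door", modifier "forest".
"monastery flint plough scout" → head "scout", modifier "monastery flint plough".
"monastery flint plough" → head "plough", modifier "monastery flint".
"monastery flint" → head "flint", modifier "monastery".
Assembled: [[mule [forest door]] [[[monastery flint] plough] scout]].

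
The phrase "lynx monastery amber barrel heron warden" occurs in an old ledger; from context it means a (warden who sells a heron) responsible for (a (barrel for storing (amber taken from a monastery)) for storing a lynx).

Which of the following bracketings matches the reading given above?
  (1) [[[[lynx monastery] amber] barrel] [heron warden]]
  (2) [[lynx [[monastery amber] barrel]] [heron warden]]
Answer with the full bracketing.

[[lynx [[monastery amber] barrel]] [heron warden]]

The paraphrase's head is the "warden" part ("heron warden"); its modifier is "lynx monastery amber barrel".
That top-level split, carried through the inner groups, gives [[lynx [[monastery amber] barrel]] [heron warden]].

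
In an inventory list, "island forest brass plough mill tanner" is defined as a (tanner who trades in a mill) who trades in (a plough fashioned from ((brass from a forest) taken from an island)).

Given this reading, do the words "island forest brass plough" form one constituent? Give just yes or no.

The paraphrase groups the words so that "island forest brass plough" is one unit: it corresponds to a single parenthesized sub-phrase.
The full structure is [[[island [forest brass]] plough] [mill tanner]], in which [island forest brass plough] is a constituent.

yes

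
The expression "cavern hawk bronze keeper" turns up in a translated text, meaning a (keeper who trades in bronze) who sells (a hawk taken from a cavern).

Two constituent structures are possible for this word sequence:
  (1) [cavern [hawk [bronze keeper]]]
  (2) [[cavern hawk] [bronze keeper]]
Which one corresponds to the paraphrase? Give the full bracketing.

[[cavern hawk] [bronze keeper]]

The paraphrase's head is the "keeper" part ("bronze keeper"); its modifier is "cavern hawk".
That top-level split, carried through the inner groups, gives [[cavern hawk] [bronze keeper]].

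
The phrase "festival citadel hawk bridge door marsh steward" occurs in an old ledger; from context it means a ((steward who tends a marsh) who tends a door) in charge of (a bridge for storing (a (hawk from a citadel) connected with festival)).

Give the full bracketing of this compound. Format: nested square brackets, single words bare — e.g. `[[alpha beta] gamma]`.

The outermost head in the paraphrase is "steward" (specifically "door marsh steward"), modified by "festival citadel hawk bridge".
Within "festival citadel hawk bridge", the head is "bridge" and the modifier is "festival citadel hawk".
Within "festival citadel hawk", the head is "hawk" (specifically "citadel hawk") and the modifier is "festival".
Within "citadel hawk", the head is "hawk" and the modifier is "citadel".
Within "door marsh steward", the head is "steward" (specifically "marsh steward") and the modifier is "door".
Within "marsh steward", the head is "steward" and the modifier is "marsh".
Putting it together: [[[festival [citadel hawk]] bridge] [door [marsh steward]]].

[[[festival [citadel hawk]] bridge] [door [marsh steward]]]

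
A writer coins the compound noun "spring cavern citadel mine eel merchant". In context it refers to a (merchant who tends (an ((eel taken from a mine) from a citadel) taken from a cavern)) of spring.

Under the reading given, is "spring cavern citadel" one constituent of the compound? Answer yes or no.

The top-level split is [spring] [cavern citadel mine eel merchant]; the full structure is [spring [[cavern [citadel [mine eel]]] merchant]].
"spring cavern citadel" straddles a constituent boundary, so it is not a single unit.

no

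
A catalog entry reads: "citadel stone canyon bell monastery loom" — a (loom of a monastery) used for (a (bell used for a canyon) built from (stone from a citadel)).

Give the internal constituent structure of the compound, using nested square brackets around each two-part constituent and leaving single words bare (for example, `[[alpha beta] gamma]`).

Whole compound: head "loom" (specifically "monastery loom"), modifier "citadel stone canyon bell".
"citadel stone canyon bell" → head "bell" (specifically "canyon bell"), modifier "citadel stone".
"citadel stone" → head "stone", modifier "citadel".
"canyon bell" → head "bell", modifier "canyon".
"monastery loom" → head "loom", modifier "monastery".
Putting it together: [[[citadel stone] [canyon bell]] [monastery loom]].

[[[citadel stone] [canyon bell]] [monastery loom]]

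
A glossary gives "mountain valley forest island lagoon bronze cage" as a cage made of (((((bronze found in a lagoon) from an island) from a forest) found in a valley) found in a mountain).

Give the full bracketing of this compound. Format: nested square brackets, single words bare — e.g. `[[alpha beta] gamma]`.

[[mountain [valley [forest [island [lagoon bronze]]]]] cage]

At the top level: head "cage"; modifier "mountain valley forest island lagoon bronze".
"mountain valley forest island lagoon bronze" → head "bronze" (specifically "valley forest island lagoon bronze"), modifier "mountain".
"valley forest island lagoon bronze" → head "bronze" (specifically "forest island lagoon bronze"), modifier "valley".
"forest island lagoon bronze" → head "bronze" (specifically "island lagoon bronze"), modifier "forest".
"island lagoon bronze" → head "bronze" (specifically "lagoon bronze"), modifier "island".
"lagoon bronze" → head "bronze", modifier "lagoon".
Putting it together: [[mountain [valley [forest [island [lagoon bronze]]]]] cage].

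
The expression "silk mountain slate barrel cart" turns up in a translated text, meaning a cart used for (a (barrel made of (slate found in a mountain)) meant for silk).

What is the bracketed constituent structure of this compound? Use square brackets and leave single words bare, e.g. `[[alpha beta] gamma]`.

Overall it is a kind of cart; the modifier is "silk mountain slate barrel".
Inside "silk mountain slate barrel": head "barrel" (specifically "mountain slate barrel"), modifier "silk".
Inside "mountain slate barrel": head "barrel", modifier "mountain slate".
Inside "mountain slate": head "slate", modifier "mountain".
Putting it together: [[silk [[mountain slate] barrel]] cart].

[[silk [[mountain slate] barrel]] cart]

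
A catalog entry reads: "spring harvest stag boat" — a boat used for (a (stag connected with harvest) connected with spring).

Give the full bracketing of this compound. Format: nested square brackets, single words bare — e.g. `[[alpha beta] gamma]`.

[[spring [harvest stag]] boat]

The outermost head in the paraphrase is "boat", modified by "spring harvest stag".
Within "spring harvest stag", the head is "stag" (specifically "harvest stag") and the modifier is "spring".
Within "harvest stag", the head is "stag" and the modifier is "harvest".
Assembled: [[spring [harvest stag]] boat].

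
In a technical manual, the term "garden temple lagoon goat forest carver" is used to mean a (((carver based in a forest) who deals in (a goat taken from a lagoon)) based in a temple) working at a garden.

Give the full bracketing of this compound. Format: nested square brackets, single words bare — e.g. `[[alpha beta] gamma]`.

Whole compound: head "carver" (specifically "temple lagoon goat forest carver"), modifier "garden".
"temple lagoon goat forest carver" → head "carver" (specifically "lagoon goat forest carver"), modifier "temple".
"lagoon goat forest carver" → head "carver" (specifically "forest carver"), modifier "lagoon goat".
"lagoon goat" → head "goat", modifier "lagoon".
"forest carver" → head "carver", modifier "forest".
So the structure is [garden [temple [[lagoon goat] [forest carver]]]].

[garden [temple [[lagoon goat] [forest carver]]]]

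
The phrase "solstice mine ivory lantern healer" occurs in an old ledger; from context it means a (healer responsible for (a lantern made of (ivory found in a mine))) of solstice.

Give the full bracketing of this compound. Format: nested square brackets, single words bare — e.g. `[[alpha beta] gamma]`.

[solstice [[[mine ivory] lantern] healer]]

Whole compound: head "healer" (specifically "mine ivory lantern healer"), modifier "solstice".
"mine ivory lantern healer" → head "healer", modifier "mine ivory lantern".
"mine ivory lantern" → head "lantern", modifier "mine ivory".
"mine ivory" → head "ivory", modifier "mine".
So the structure is [solstice [[[mine ivory] lantern] healer]].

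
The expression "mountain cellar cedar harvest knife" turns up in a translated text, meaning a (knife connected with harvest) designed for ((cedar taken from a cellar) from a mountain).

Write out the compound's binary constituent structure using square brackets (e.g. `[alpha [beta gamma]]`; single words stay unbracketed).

The outermost head in the paraphrase is "knife" (specifically "harvest knife"), modified by "mountain cellar cedar".
"mountain cellar cedar" → head "cedar" (specifically "cellar cedar"), modifier "mountain".
"cellar cedar" → head "cedar", modifier "cellar".
"harvest knife" → head "knife", modifier "harvest".
Putting it together: [[mountain [cellar cedar]] [harvest knife]].

[[mountain [cellar cedar]] [harvest knife]]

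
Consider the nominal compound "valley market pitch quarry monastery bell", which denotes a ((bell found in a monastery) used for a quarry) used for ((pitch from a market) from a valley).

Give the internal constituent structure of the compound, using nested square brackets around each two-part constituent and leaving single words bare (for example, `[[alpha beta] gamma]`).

[[valley [market pitch]] [quarry [monastery bell]]]

At the top level: head "bell" (specifically "quarry monastery bell"); modifier "valley market pitch".
Inside "valley market pitch": head "pitch" (specifically "market pitch"), modifier "valley".
Inside "market pitch": head "pitch", modifier "market".
Inside "quarry monastery bell": head "bell" (specifically "monastery bell"), modifier "quarry".
Inside "monastery bell": head "bell", modifier "monastery".
Putting it together: [[valley [market pitch]] [quarry [monastery bell]]].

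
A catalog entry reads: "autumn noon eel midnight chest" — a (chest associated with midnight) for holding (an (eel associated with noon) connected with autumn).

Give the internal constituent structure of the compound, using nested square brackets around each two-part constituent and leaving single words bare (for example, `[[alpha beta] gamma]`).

At the top level: head "chest" (specifically "midnight chest"); modifier "autumn noon eel".
"autumn noon eel" → head "eel" (specifically "noon eel"), modifier "autumn".
"noon eel" → head "eel", modifier "noon".
"midnight chest" → head "chest", modifier "midnight".
Putting it together: [[autumn [noon eel]] [midnight chest]].

[[autumn [noon eel]] [midnight chest]]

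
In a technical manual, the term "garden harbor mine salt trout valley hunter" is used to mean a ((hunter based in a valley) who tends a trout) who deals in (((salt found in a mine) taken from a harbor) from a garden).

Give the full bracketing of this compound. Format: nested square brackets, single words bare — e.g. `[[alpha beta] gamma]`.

The outermost head in the paraphrase is "hunter" (specifically "trout valley hunter"), modified by "garden harbor mine salt".
Inside "garden harbor mine salt": head "salt" (specifically "harbor mine salt"), modifier "garden".
Inside "harbor mine salt": head "salt" (specifically "mine salt"), modifier "harbor".
Inside "mine salt": head "salt", modifier "mine".
Inside "trout valley hunter": head "hunter" (specifically "valley hunter"), modifier "trout".
Inside "valley hunter": head "hunter", modifier "valley".
Assembled: [[garden [harbor [mine salt]]] [trout [valley hunter]]].

[[garden [harbor [mine salt]]] [trout [valley hunter]]]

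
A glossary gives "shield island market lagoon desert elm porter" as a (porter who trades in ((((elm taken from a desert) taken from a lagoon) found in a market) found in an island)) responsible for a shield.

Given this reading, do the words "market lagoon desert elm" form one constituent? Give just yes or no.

The paraphrase groups the words so that "market lagoon desert elm" is one unit: it corresponds to a single parenthesized sub-phrase.
The full structure is [shield [[island [market [lagoon [desert elm]]]] porter]], in which [market lagoon desert elm] is a constituent.

yes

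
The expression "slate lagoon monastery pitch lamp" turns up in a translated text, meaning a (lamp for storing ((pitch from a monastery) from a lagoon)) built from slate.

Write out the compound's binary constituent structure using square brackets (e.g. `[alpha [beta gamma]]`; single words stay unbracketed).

Whole compound: head "lamp" (specifically "lagoon monastery pitch lamp"), modifier "slate".
Within "lagoon monastery pitch lamp", the head is "lamp" and the modifier is "lagoon monastery pitch".
Within "lagoon monastery pitch", the head is "pitch" (specifically "monastery pitch") and the modifier is "lagoon".
Within "monastery pitch", the head is "pitch" and the modifier is "monastery".
Putting it together: [slate [[lagoon [monastery pitch]] lamp]].

[slate [[lagoon [monastery pitch]] lamp]]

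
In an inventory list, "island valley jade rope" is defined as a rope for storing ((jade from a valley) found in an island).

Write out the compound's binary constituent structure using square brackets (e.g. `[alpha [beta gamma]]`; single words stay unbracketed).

[[island [valley jade]] rope]

The outermost head in the paraphrase is "rope", modified by "island valley jade".
"island valley jade" → head "jade" (specifically "valley jade"), modifier "island".
"valley jade" → head "jade", modifier "valley".
Assembled: [[island [valley jade]] rope].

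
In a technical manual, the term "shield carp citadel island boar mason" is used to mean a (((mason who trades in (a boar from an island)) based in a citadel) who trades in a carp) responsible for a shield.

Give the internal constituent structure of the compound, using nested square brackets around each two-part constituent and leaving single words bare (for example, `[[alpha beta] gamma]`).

[shield [carp [citadel [[island boar] mason]]]]

Whole compound: head "mason" (specifically "carp citadel island boar mason"), modifier "shield".
Inside "carp citadel island boar mason": head "mason" (specifically "citadel island boar mason"), modifier "carp".
Inside "citadel island boar mason": head "mason" (specifically "island boar mason"), modifier "citadel".
Inside "island boar mason": head "mason", modifier "island boar".
Inside "island boar": head "boar", modifier "island".
Assembled: [shield [carp [citadel [[island boar] mason]]]].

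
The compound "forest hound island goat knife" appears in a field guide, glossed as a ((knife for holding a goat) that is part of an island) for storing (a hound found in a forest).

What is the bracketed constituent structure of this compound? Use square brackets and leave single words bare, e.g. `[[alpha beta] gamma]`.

[[forest hound] [island [goat knife]]]

Whole compound: head "knife" (specifically "island goat knife"), modifier "forest hound".
"forest hound" → head "hound", modifier "forest".
"island goat knife" → head "knife" (specifically "goat knife"), modifier "island".
"goat knife" → head "knife", modifier "goat".
Assembled: [[forest hound] [island [goat knife]]].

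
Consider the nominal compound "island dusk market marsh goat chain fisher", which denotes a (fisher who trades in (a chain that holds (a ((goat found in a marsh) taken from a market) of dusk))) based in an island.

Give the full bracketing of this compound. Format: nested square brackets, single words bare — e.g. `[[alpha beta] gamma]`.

[island [[[dusk [market [marsh goat]]] chain] fisher]]

The outermost head in the paraphrase is "fisher" (specifically "dusk market marsh goat chain fisher"), modified by "island".
Within "dusk market marsh goat chain fisher", the head is "fisher" and the modifier is "dusk market marsh goat chain".
Within "dusk market marsh goat chain", the head is "chain" and the modifier is "dusk market marsh goat".
Within "dusk market marsh goat", the head is "goat" (specifically "market marsh goat") and the modifier is "dusk".
Within "market marsh goat", the head is "goat" (specifically "marsh goat") and the modifier is "market".
Within "marsh goat", the head is "goat" and the modifier is "marsh".
So the structure is [island [[[dusk [market [marsh goat]]] chain] fisher]].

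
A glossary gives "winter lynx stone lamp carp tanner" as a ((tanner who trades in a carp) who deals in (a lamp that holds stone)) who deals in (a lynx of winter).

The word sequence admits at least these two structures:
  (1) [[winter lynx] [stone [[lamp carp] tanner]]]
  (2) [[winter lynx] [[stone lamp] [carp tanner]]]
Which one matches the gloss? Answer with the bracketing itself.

[[winter lynx] [[stone lamp] [carp tanner]]]

The paraphrase's head is the "tanner" part ("stone lamp carp tanner"); its modifier is "winter lynx".
That top-level split, carried through the inner groups, gives [[winter lynx] [[stone lamp] [carp tanner]]].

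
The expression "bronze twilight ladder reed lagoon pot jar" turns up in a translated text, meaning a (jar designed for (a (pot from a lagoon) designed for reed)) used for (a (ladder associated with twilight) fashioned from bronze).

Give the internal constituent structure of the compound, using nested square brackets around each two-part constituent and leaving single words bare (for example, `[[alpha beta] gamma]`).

[[bronze [twilight ladder]] [[reed [lagoon pot]] jar]]

The outermost head in the paraphrase is "jar" (specifically "reed lagoon pot jar"), modified by "bronze twilight ladder".
Within "bronze twilight ladder", the head is "ladder" (specifically "twilight ladder") and the modifier is "bronze".
Within "twilight ladder", the head is "ladder" and the modifier is "twilight".
Within "reed lagoon pot jar", the head is "jar" and the modifier is "reed lagoon pot".
Within "reed lagoon pot", the head is "pot" (specifically "lagoon pot") and the modifier is "reed".
Within "lagoon pot", the head is "pot" and the modifier is "lagoon".
Assembled: [[bronze [twilight ladder]] [[reed [lagoon pot]] jar]].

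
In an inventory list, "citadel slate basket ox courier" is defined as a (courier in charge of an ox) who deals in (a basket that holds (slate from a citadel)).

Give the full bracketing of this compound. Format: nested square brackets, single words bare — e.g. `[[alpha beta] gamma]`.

[[[citadel slate] basket] [ox courier]]

The outermost head in the paraphrase is "courier" (specifically "ox courier"), modified by "citadel slate basket".
Inside "citadel slate basket": head "basket", modifier "citadel slate".
Inside "citadel slate": head "slate", modifier "citadel".
Inside "ox courier": head "courier", modifier "ox".
So the structure is [[[citadel slate] basket] [ox courier]].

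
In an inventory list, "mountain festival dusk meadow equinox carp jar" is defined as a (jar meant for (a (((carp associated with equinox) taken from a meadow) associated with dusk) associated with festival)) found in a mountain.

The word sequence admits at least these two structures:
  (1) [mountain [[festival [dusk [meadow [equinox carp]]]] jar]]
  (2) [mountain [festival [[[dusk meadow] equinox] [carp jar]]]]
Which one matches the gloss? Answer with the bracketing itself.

[mountain [[festival [dusk [meadow [equinox carp]]]] jar]]

The paraphrase's head is the "jar" part ("festival dusk meadow equinox carp jar"); its modifier is "mountain".
That top-level split, carried through the inner groups, gives [mountain [[festival [dusk [meadow [equinox carp]]]] jar]].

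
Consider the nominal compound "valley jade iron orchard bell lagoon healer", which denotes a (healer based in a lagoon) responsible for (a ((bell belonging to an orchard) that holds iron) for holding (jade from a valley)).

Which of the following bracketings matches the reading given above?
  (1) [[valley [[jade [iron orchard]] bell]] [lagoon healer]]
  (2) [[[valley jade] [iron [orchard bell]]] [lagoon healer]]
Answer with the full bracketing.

[[[valley jade] [iron [orchard bell]]] [lagoon healer]]

The paraphrase's head is the "healer" part ("lagoon healer"); its modifier is "valley jade iron orchard bell".
That top-level split, carried through the inner groups, gives [[[valley jade] [iron [orchard bell]]] [lagoon healer]].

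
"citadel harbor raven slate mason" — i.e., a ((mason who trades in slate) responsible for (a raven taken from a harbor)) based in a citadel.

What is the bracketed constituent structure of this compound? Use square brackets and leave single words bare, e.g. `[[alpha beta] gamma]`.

Whole compound: head "mason" (specifically "harbor raven slate mason"), modifier "citadel".
"harbor raven slate mason" → head "mason" (specifically "slate mason"), modifier "harbor raven".
"harbor raven" → head "raven", modifier "harbor".
"slate mason" → head "mason", modifier "slate".
So the structure is [citadel [[harbor raven] [slate mason]]].

[citadel [[harbor raven] [slate mason]]]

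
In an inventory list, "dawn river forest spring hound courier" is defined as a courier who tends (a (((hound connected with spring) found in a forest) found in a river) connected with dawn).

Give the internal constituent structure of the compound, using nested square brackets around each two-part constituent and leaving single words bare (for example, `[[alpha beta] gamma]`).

Whole compound: head "courier", modifier "dawn river forest spring hound".
Inside "dawn river forest spring hound": head "hound" (specifically "river forest spring hound"), modifier "dawn".
Inside "river forest spring hound": head "hound" (specifically "forest spring hound"), modifier "river".
Inside "forest spring hound": head "hound" (specifically "spring hound"), modifier "forest".
Inside "spring hound": head "hound", modifier "spring".
Putting it together: [[dawn [river [forest [spring hound]]]] courier].

[[dawn [river [forest [spring hound]]]] courier]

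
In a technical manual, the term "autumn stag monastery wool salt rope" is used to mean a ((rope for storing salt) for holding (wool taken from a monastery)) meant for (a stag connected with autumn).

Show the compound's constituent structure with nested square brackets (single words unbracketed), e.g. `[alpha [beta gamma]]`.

[[autumn stag] [[monastery wool] [salt rope]]]

The outermost head in the paraphrase is "rope" (specifically "monastery wool salt rope"), modified by "autumn stag".
Within "autumn stag", the head is "stag" and the modifier is "autumn".
Within "monastery wool salt rope", the head is "rope" (specifically "salt rope") and the modifier is "monastery wool".
Within "monastery wool", the head is "wool" and the modifier is "monastery".
Within "salt rope", the head is "rope" and the modifier is "salt".
Assembled: [[autumn stag] [[monastery wool] [salt rope]]].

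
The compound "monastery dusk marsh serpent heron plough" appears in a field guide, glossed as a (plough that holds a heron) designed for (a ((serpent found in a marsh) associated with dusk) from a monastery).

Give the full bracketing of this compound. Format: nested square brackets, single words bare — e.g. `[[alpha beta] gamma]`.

At the top level: head "plough" (specifically "heron plough"); modifier "monastery dusk marsh serpent".
Inside "monastery dusk marsh serpent": head "serpent" (specifically "dusk marsh serpent"), modifier "monastery".
Inside "dusk marsh serpent": head "serpent" (specifically "marsh serpent"), modifier "dusk".
Inside "marsh serpent": head "serpent", modifier "marsh".
Inside "heron plough": head "plough", modifier "heron".
Assembled: [[monastery [dusk [marsh serpent]]] [heron plough]].

[[monastery [dusk [marsh serpent]]] [heron plough]]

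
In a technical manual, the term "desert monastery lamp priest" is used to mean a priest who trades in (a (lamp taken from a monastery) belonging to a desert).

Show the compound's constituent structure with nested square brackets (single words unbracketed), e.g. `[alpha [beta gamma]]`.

Whole compound: head "priest", modifier "desert monastery lamp".
"desert monastery lamp" → head "lamp" (specifically "monastery lamp"), modifier "desert".
"monastery lamp" → head "lamp", modifier "monastery".
So the structure is [[desert [monastery lamp]] priest].

[[desert [monastery lamp]] priest]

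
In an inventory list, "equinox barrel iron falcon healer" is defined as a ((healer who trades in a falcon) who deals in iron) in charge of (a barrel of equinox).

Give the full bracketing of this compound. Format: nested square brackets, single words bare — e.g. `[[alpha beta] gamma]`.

Whole compound: head "healer" (specifically "iron falcon healer"), modifier "equinox barrel".
Within "equinox barrel", the head is "barrel" and the modifier is "equinox".
Within "iron falcon healer", the head is "healer" (specifically "falcon healer") and the modifier is "iron".
Within "falcon healer", the head is "healer" and the modifier is "falcon".
Putting it together: [[equinox barrel] [iron [falcon healer]]].

[[equinox barrel] [iron [falcon healer]]]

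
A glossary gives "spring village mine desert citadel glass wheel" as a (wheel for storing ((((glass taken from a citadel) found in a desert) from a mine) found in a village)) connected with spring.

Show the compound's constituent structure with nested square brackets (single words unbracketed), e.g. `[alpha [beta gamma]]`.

[spring [[village [mine [desert [citadel glass]]]] wheel]]

At the top level: head "wheel" (specifically "village mine desert citadel glass wheel"); modifier "spring".
"village mine desert citadel glass wheel" → head "wheel", modifier "village mine desert citadel glass".
"village mine desert citadel glass" → head "glass" (specifically "mine desert citadel glass"), modifier "village".
"mine desert citadel glass" → head "glass" (specifically "desert citadel glass"), modifier "mine".
"desert citadel glass" → head "glass" (specifically "citadel glass"), modifier "desert".
"citadel glass" → head "glass", modifier "citadel".
Assembled: [spring [[village [mine [desert [citadel glass]]]] wheel]].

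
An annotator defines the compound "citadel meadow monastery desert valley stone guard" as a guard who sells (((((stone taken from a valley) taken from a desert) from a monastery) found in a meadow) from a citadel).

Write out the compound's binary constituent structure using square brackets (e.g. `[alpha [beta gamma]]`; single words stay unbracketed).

[[citadel [meadow [monastery [desert [valley stone]]]]] guard]

Whole compound: head "guard", modifier "citadel meadow monastery desert valley stone".
Inside "citadel meadow monastery desert valley stone": head "stone" (specifically "meadow monastery desert valley stone"), modifier "citadel".
Inside "meadow monastery desert valley stone": head "stone" (specifically "monastery desert valley stone"), modifier "meadow".
Inside "monastery desert valley stone": head "stone" (specifically "desert valley stone"), modifier "monastery".
Inside "desert valley stone": head "stone" (specifically "valley stone"), modifier "desert".
Inside "valley stone": head "stone", modifier "valley".
Assembled: [[citadel [meadow [monastery [desert [valley stone]]]]] guard].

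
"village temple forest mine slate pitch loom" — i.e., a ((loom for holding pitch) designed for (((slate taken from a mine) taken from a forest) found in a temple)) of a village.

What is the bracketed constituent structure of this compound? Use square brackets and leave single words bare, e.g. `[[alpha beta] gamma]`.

Overall it is a kind of loom (specifically "temple forest mine slate pitch loom"); the modifier is "village".
Within "temple forest mine slate pitch loom", the head is "loom" (specifically "pitch loom") and the modifier is "temple forest mine slate".
Within "temple forest mine slate", the head is "slate" (specifically "forest mine slate") and the modifier is "temple".
Within "forest mine slate", the head is "slate" (specifically "mine slate") and the modifier is "forest".
Within "mine slate", the head is "slate" and the modifier is "mine".
Within "pitch loom", the head is "loom" and the modifier is "pitch".
Putting it together: [village [[temple [forest [mine slate]]] [pitch loom]]].

[village [[temple [forest [mine slate]]] [pitch loom]]]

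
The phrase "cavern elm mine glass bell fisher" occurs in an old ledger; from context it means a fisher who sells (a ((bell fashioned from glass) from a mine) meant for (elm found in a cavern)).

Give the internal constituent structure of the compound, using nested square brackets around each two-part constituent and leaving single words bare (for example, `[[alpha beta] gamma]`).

The outermost head in the paraphrase is "fisher", modified by "cavern elm mine glass bell".
"cavern elm mine glass bell" → head "bell" (specifically "mine glass bell"), modifier "cavern elm".
"cavern elm" → head "elm", modifier "cavern".
"mine glass bell" → head "bell" (specifically "glass bell"), modifier "mine".
"glass bell" → head "bell", modifier "glass".
So the structure is [[[cavern elm] [mine [glass bell]]] fisher].

[[[cavern elm] [mine [glass bell]]] fisher]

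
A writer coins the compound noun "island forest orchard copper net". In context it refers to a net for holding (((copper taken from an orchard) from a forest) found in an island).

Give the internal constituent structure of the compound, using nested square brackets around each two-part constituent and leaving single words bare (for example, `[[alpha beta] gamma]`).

Overall it is a kind of net; the modifier is "island forest orchard copper".
Within "island forest orchard copper", the head is "copper" (specifically "forest orchard copper") and the modifier is "island".
Within "forest orchard copper", the head is "copper" (specifically "orchard copper") and the modifier is "forest".
Within "orchard copper", the head is "copper" and the modifier is "orchard".
Assembled: [[island [forest [orchard copper]]] net].

[[island [forest [orchard copper]]] net]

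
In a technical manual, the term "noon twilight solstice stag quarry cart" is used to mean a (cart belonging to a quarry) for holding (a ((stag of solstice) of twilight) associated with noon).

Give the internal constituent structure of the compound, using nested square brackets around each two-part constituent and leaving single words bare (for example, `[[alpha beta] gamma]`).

Overall it is a kind of cart (specifically "quarry cart"); the modifier is "noon twilight solstice stag".
Within "noon twilight solstice stag", the head is "stag" (specifically "twilight solstice stag") and the modifier is "noon".
Within "twilight solstice stag", the head is "stag" (specifically "solstice stag") and the modifier is "twilight".
Within "solstice stag", the head is "stag" and the modifier is "solstice".
Within "quarry cart", the head is "cart" and the modifier is "quarry".
Putting it together: [[noon [twilight [solstice stag]]] [quarry cart]].

[[noon [twilight [solstice stag]]] [quarry cart]]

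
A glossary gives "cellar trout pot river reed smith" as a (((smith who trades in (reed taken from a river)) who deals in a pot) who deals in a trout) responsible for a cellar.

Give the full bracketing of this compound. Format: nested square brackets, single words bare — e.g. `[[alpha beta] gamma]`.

[cellar [trout [pot [[river reed] smith]]]]

The outermost head in the paraphrase is "smith" (specifically "trout pot river reed smith"), modified by "cellar".
Within "trout pot river reed smith", the head is "smith" (specifically "pot river reed smith") and the modifier is "trout".
Within "pot river reed smith", the head is "smith" (specifically "river reed smith") and the modifier is "pot".
Within "river reed smith", the head is "smith" and the modifier is "river reed".
Within "river reed", the head is "reed" and the modifier is "river".
So the structure is [cellar [trout [pot [[river reed] smith]]]].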